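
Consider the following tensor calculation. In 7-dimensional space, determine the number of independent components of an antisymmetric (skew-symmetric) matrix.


An antisymmetric rank-2 tensor satisfies A_{ij} = -A_{ji}, so diagonal entries are zero.
The independent components are the upper-triangular entries: C(n, 2) = n(n-1)/2.
n = 7
C(7, 2) = 7 * 6 / 2 = 42 / 2 = 21

21


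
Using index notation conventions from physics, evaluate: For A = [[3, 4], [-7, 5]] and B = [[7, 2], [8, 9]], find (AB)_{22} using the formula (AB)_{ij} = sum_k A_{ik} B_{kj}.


(AB)_{ij} = sum_k A_{ik} B_{kj}.
For i=2, j=2:
A_{21} * B_{12} = -7 * 2 = -14
A_{22} * B_{22} = 5 * 9 = 45
Sum = -14 + 45 = 31

31


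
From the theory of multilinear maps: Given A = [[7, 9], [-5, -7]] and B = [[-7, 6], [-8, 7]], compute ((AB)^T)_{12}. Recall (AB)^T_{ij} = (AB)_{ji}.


(AB)^T_{ij} = (AB)_{ji} = sum_k A_{jk} B_{ki}.
For i=1, j=2 we need (AB)_{21}:
A_{21} * B_{11} = -5 * -7 = 35
A_{22} * B_{21} = -7 * -8 = 56
Sum = 35 + 56 = 91

91


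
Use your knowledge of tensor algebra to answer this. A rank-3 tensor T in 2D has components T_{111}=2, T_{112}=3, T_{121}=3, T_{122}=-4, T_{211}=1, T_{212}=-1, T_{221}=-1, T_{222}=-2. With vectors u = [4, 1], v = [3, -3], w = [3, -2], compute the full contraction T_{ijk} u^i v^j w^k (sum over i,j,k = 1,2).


S = sum over i,j,k of T_{ijk} u_i v_j w_k. Expanding all 8 terms:
T_{111}*u_1*v_1*w_1 = 2*4*3*3 = 72  (running total: 72)
T_{112}*u_1*v_1*w_2 = 3*4*3*-2 = -72  (running total: 0)
T_{121}*u_1*v_2*w_1 = 3*4*-3*3 = -108  (running total: -108)
T_{122}*u_1*v_2*w_2 = -4*4*-3*-2 = -96  (running total: -204)
T_{211}*u_2*v_1*w_1 = 1*1*3*3 = 9  (running total: -195)
T_{212}*u_2*v_1*w_2 = -1*1*3*-2 = 6  (running total: -189)
T_{221}*u_2*v_2*w_1 = -1*1*-3*3 = 9  (running total: -180)
T_{222}*u_2*v_2*w_2 = -2*1*-3*-2 = -12  (running total: -192)
S = -192

-192


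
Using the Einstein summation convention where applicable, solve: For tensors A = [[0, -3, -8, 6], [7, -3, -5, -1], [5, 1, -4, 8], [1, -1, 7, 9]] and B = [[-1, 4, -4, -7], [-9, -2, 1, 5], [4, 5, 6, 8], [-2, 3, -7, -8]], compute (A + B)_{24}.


Tensor addition is component-wise: (A + B)_{ij} = A_{ij} + B_{ij}.
A_{24} = -1
B_{24} = 5
(A + B)_{24} = -1 + 5 = 4

4


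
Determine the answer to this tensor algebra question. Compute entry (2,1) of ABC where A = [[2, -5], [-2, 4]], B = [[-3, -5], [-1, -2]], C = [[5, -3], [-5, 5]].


(ABC)_{21} = sum_m (AB)_{2m} C_{m1}. First compute row 2 of AB.
(AB)_{21} = -2*-3 + 4*-1 = 2
(AB)_{22} = -2*-5 + 4*-2 = 2
Now contract with column 1 of C:
(AB)_{21} * C_{11} = 2 * 5 = 10
(AB)_{22} * C_{21} = 2 * -5 = -10
(ABC)_{21} = 10 + -10 = 0

0


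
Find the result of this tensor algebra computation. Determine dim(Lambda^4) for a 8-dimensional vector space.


The dimension of the space of p-forms on an n-dimensional space is C(n, p).
n = 8, p = 4
C(8, 4) = 8! / (4! * 4!) = 70

70


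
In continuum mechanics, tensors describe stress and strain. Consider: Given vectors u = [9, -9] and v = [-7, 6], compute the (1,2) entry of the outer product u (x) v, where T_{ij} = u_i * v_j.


The outer product entry T_{ij} = u_i * v_j.
We need i=1, j=2.
u_1 = 9, v_2 = 6
T_{1,2} = 9 * 6 = 54

54


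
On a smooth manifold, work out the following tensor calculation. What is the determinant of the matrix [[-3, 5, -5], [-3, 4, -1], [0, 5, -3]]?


Expanding along the first row, det(A) = a11*M_11 - a12*M_12 + a13*M_13, where M_1j is the (1,j) minor.
Minor M_11 = 4*-3 - -1*5 = -7
Minor M_12 = -3*-3 - -1*0 = 9
Minor M_13 = -3*5 - 4*0 = -15
det = -3*(-7) - 5*(9) + -5*(-15)
    = 21 - 45 + 75
    = 51

51


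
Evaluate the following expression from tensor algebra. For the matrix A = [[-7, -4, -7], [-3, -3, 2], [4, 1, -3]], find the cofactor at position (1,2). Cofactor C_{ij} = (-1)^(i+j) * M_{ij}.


To find cofactor C_{12}, delete row 1 and column 2.
The resulting 2x2 submatrix is: [[-3, 2], [4, -3]]
Minor M_{12} = -3*-3 - 2*4
  = 9 - 8 = 1
Sign = (-1)^(1+2) = (-1)^3 = -1
Cofactor C_{12} = -1 * 1 = -1

-1


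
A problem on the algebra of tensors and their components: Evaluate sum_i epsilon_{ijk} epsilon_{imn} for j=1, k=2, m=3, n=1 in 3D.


Using the identity: epsilon_{ijk} epsilon_{imn} = delta_{jm} delta_{kn} - delta_{jn} delta_{km}.
delta_{13} = 0
delta_{21} = 0
delta_{11} = 1
delta_{23} = 0
Result = 0 * 0 - 1 * 0 = 0 - 0 = 0

0


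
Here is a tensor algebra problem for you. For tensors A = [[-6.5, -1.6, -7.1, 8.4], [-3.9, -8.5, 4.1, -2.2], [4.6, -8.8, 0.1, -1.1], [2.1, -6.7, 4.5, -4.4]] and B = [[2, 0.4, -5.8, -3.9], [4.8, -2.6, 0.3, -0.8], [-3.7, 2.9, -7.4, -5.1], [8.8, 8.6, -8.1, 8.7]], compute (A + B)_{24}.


Tensor addition is component-wise: (A + B)_{ij} = A_{ij} + B_{ij}.
A_{24} = -2.2
B_{24} = -0.8
(A + B)_{24} = -2.2 + -0.8 = -3

-3


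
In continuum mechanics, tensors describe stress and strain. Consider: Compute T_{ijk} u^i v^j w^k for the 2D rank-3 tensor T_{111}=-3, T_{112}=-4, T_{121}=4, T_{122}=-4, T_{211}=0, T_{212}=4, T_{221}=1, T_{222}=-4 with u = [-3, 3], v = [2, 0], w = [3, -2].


S = sum over i,j,k of T_{ijk} u_i v_j w_k. Expanding all 8 terms:
T_{111}*u_1*v_1*w_1 = -3*-3*2*3 = 54  (running total: 54)
T_{112}*u_1*v_1*w_2 = -4*-3*2*-2 = -48  (running total: 6)
T_{121}*u_1*v_2*w_1 = 4*-3*0*3 = 0  (running total: 6)
T_{122}*u_1*v_2*w_2 = -4*-3*0*-2 = 0  (running total: 6)
T_{211}*u_2*v_1*w_1 = 0*3*2*3 = 0  (running total: 6)
T_{212}*u_2*v_1*w_2 = 4*3*2*-2 = -48  (running total: -42)
T_{221}*u_2*v_2*w_1 = 1*3*0*3 = 0  (running total: -42)
T_{222}*u_2*v_2*w_2 = -4*3*0*-2 = 0  (running total: -42)
S = -42

-42


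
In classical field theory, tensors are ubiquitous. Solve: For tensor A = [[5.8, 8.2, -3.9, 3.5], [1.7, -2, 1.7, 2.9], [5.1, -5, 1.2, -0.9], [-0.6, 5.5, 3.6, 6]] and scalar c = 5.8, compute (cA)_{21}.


Scalar multiplication: (cA)_{ij} = c * A_{ij}.
c = 5.8
A_{21} = 1.7
(cA)_{21} = 5.8 * 1.7 = 9.86

9.86


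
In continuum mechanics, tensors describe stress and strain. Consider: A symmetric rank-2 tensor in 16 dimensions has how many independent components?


A symmetric rank-2 tensor in d dimensions has d(d+1)/2 independent components.
d = 16
d(d+1)/2 = 16 * 17 / 2 = 272 / 2 = 136

136


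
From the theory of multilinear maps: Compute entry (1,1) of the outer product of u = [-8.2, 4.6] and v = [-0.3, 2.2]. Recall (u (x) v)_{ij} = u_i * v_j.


The outer product entry T_{ij} = u_i * v_j.
We need i=1, j=1.
u_1 = -8.2, v_1 = -0.3
T_{1,1} = -8.2 * -0.3 = 2.46

2.46


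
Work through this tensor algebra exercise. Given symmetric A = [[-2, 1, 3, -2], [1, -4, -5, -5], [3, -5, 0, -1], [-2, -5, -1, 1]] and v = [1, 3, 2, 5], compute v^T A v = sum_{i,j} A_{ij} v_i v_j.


First compute Av:
(Av)_1 = -2*1 + 1*3 + 3*2 + -2*5 = -3
(Av)_2 = 1*1 + -4*3 + -5*2 + -5*5 = -46
(Av)_3 = 3*1 + -5*3 + 0*2 + -1*5 = -17
(Av)_4 = -2*1 + -5*3 + -1*2 + 1*5 = -14
Av = [-3, -46, -17, -14]
Then v^T (Av) = 1*-3 + 3*-46 + 2*-17 + 5*-14
= -3 + -138 + -34 + -70 = -245

-245


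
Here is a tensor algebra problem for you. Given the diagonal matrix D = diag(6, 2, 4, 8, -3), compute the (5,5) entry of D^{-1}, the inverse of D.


For a diagonal matrix, the inverse has entries (D^{-1})_{ii} = 1/d_{ii}.
The diagonal entries are: d_{11} = 6, d_{22} = 2, d_{33} = 4, d_{44} = 8, d_{55} = -3
We need (D^{-1})_{55} = 1/d_{55} = 1/-3 = -1/3

-1/3


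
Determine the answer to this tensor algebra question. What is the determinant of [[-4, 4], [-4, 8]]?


For a 2x2 matrix [[a, b], [c, d]], det = a*d - b*c.
a = -4, b = 4, c = -4, d = 8
a*d = -4 * 8 = -32
b*c = 4 * -4 = -16
det = -32 - -16 = -16

-16


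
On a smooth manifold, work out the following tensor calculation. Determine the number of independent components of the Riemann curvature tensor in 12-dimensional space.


The Riemann tensor in d dimensions has d^2(d^2 - 1)/12 independent components.
d = 12, so d^2 = 144
d^2 - 1 = 143
d^2(d^2 - 1) = 144 * 143 = 20592
Divide by 12: 20592 / 12 = 1716

1716


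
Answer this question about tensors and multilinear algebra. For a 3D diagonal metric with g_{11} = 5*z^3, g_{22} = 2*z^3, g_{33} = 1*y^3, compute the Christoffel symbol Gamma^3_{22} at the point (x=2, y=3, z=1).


For a diagonal metric, Gamma^k_{ij} = (1/2) g^{kk} (dg_{ik}/dx_j + dg_{jk}/dx_i - dg_{ij}/dx_k).
The metric is diagonal, so g_{ab} = 0 for a != b.
At the given point: g_{11} = 5, g_{22} = 2, g_{33} = 27
g^{33} = 1/27
dg_{23}/dx_2 = 0 (off-diagonal)
dg_{23}/dx_2 = 0 (off-diagonal)
dg_{22}/dx_3 = dg_{22}/dx_3 = 6
Numerator = 0 + 0 - 6 = -6
Gamma^3_{22} = -6 / (2 * 27) = -1/9

-1/9


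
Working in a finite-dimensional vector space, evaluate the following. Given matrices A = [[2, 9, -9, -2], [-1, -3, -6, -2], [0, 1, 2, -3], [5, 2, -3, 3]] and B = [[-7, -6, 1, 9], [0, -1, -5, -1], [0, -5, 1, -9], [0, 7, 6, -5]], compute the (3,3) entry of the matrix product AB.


(AB)_{ij} = sum_k A_{ik} B_{kj}.
For i=3, j=3:
A_{31} * B_{13} = 0 * 1 = 0
A_{32} * B_{23} = 1 * -5 = -5
A_{33} * B_{33} = 2 * 1 = 2
A_{34} * B_{43} = -3 * 6 = -18
Sum = 0 + -5 + 2 + -18 = -21

-21


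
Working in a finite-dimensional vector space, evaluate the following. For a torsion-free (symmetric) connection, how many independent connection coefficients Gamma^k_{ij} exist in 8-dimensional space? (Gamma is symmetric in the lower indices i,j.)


Christoffel symbols Gamma^k_{ij} are symmetric in i,j, so there are d * d(d+1)/2 independent symbols.
d = 8
d(d+1)/2 = 8 * 9 / 2 = 36
Total = 8 * 36 = 288

288


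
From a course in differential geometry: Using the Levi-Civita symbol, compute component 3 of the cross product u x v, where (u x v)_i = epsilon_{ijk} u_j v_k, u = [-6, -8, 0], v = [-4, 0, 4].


(u x v)_3 = sum_{j,k} epsilon_{3jk} u_j v_k. Only permutations of (1,2,3) contribute; the two non-zero terms are:
eps_{312} u_1 v_2 = 1 * -6 * 0 = 0
eps_{321} u_2 v_1 = -1 * -8 * -4 = -32
(u x v)_3 = -32

-32


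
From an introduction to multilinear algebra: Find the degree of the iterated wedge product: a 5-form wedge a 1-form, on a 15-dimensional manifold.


The degree of a wedge product is the sum of the degrees of the individual forms.
Degrees: 5, 1
Total degree = 5 + 1 = 6

6


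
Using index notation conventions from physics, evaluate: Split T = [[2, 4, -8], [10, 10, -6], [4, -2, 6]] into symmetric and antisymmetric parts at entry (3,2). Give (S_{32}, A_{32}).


T_{32} = -2
T_{23} = -6
S_{32} = (-2 + -6)/2 = -8/2 = -4
A_{32} = (-2 - -6)/2 = 4/2 = 2
Check: S + A = -4 + 2 = -2 = T_{32}.

(-4, 2)


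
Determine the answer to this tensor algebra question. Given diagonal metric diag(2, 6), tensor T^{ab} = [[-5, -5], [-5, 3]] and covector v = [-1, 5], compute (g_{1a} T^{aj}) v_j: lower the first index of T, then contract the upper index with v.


Step 1: lower the first index. For a diagonal metric, g_{ia} T^{aj} = g_{ii} T^{ij} (no sum on i).
g_{11} = 2
S_1{}^1 = 2 * T^{11} = 2 * -5 = -10
S_1{}^2 = 2 * T^{12} = 2 * -5 = -10
Step 2: contract S_1{}^j with v_j.
S_1{}^1 * v_1 = -10 * -1 = 10
S_1{}^2 * v_2 = -10 * 5 = -50
Result = 10 + -50 = -40

-40


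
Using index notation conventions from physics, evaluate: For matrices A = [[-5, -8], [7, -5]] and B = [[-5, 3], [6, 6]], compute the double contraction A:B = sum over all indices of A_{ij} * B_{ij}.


A:B = sum over all i,j of A_{ij} * B_{ij}.
Row 1: -5*-5=25, -8*3=-24 => row sum = 1
Row 2: 7*6=42, -5*6=-30 => row sum = 12
Total = 1 + 12 = 13

13


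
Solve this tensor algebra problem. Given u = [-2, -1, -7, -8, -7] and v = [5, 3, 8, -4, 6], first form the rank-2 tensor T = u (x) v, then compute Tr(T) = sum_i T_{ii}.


The outer product gives T_{ij} = u_i v_j.
The trace (contraction) is Tr(T) = sum_i T_{ii} = sum_i u_i v_i.
Diagonal entries:
T_{11} = u_1 * v_1 = -2 * 5 = -10
T_{22} = u_2 * v_2 = -1 * 3 = -3
T_{33} = u_3 * v_3 = -7 * 8 = -56
T_{44} = u_4 * v_4 = -8 * -4 = 32
T_{55} = u_5 * v_5 = -7 * 6 = -42
Tr(T) = -10 + -3 + -56 + 32 + -42 = -79

-79


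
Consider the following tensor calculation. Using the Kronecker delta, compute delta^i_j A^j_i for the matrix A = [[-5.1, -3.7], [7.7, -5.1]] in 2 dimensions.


The contraction (trace) of a rank-2 tensor is the sum of its diagonal elements.
Diagonal entries: A[1,1] = -5.1, A[2,2] = -5.1
Tr(A) = -5.1 + -5.1 = -10.2

-10.2


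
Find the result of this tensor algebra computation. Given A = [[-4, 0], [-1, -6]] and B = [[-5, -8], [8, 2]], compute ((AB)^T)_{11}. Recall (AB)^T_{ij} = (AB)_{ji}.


(AB)^T_{ij} = (AB)_{ji} = sum_k A_{jk} B_{ki}.
For i=1, j=1 we need (AB)_{11}:
A_{11} * B_{11} = -4 * -5 = 20
A_{12} * B_{21} = 0 * 8 = 0
Sum = 20 + 0 = 20

20


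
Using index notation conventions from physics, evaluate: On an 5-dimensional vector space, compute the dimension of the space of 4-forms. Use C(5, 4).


The dimension of the space of p-forms on an n-dimensional space is C(n, p).
n = 5, p = 4
C(5, 4) = 5! / (4! * 1!) = 5

5


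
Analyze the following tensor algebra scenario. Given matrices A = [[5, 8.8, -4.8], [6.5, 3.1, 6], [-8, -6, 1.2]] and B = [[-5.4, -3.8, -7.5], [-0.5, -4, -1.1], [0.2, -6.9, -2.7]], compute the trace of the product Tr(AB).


Tr(AB) = sum_i (AB)_{ii} where (AB)_{ii} = sum_k A_{ik} B_{ki}.
(AB)_{11} = 5*-5.4 + 8.8*-0.5 + -4.8*0.2 = -32.36
(AB)_{22} = 6.5*-3.8 + 3.1*-4 + 6*-6.9 = -78.5
(AB)_{33} = -8*-7.5 + -6*-1.1 + 1.2*-2.7 = 63.36
Tr(AB) = -32.36 + -78.5 + 63.36 = -47.5

-47.5


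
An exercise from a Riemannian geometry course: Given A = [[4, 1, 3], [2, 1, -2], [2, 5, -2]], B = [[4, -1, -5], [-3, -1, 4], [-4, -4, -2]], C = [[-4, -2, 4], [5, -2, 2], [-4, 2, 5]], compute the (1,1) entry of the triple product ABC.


(ABC)_{11} = sum_m (AB)_{1m} C_{m1}. First compute row 1 of AB.
(AB)_{11} = 4*4 + 1*-3 + 3*-4 = 1
(AB)_{12} = 4*-1 + 1*-1 + 3*-4 = -17
(AB)_{13} = 4*-5 + 1*4 + 3*-2 = -22
Now contract with column 1 of C:
(AB)_{11} * C_{11} = 1 * -4 = -4
(AB)_{12} * C_{21} = -17 * 5 = -85
(AB)_{13} * C_{31} = -22 * -4 = 88
(ABC)_{11} = -4 + -85 + 88 = -1

-1


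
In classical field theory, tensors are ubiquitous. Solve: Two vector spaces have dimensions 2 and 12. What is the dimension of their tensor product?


The dimension of a tensor product is the product of dimensions.
dim(V) = 2, dim(W) = 12
dim(V (x) W) = 2 * 12 = 24

24


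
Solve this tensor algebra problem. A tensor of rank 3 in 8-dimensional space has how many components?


The number of components of a rank-r tensor in d dimensions is d^r.
Here d = 8 and r = 3.
8^3 = 512

512


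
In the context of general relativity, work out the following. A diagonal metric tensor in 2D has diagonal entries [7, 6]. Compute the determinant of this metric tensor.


For a diagonal metric, the determinant is the product of diagonal entries.
Diagonal entries: 7, 6
det(g) = 7 * 6 = 42

42


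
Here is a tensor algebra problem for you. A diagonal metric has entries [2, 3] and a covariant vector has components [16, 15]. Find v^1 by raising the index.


To raise an index with a diagonal metric: v^i = v_i / g_{ii}.
For index 1: v_1 = 16, g_{11} = 2
v^1 = 16 / 2 = 8

8


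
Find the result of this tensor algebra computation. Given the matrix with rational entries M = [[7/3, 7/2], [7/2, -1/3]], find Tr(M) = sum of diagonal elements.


The trace is the sum of diagonal entries.
Diagonal: M[1,1] = 7/3, M[2,2] = -1/3
Tr(M) = 7/3 + -1/3
Computing step by step:
After adding M[1,1]: 7/3
After adding M[2,2]: 2
Tr(M) = 2

2


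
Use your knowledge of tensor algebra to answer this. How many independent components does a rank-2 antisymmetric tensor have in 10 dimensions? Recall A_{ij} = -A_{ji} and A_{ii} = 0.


An antisymmetric rank-2 tensor satisfies A_{ij} = -A_{ji}, so diagonal entries are zero.
The independent components are the upper-triangular entries: C(n, 2) = n(n-1)/2.
n = 10
C(10, 2) = 10 * 9 / 2 = 90 / 2 = 45

45


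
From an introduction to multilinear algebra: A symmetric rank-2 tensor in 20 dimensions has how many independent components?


A symmetric rank-2 tensor in d dimensions has d(d+1)/2 independent components.
d = 20
d(d+1)/2 = 20 * 21 / 2 = 420 / 2 = 210

210


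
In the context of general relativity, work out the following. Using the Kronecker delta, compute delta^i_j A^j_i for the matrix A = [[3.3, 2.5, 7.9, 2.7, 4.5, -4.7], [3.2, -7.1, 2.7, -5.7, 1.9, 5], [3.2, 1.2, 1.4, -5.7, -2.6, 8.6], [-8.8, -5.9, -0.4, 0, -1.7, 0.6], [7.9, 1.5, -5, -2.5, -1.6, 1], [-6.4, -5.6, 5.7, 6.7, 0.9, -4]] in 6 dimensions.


The contraction (trace) of a rank-2 tensor is the sum of its diagonal elements.
Diagonal entries: A[1,1] = 3.3, A[2,2] = -7.1, A[3,3] = 1.4, A[4,4] = 0, A[5,5] = -1.6, A[6,6] = -4
Tr(A) = 3.3 + -7.1 + 1.4 + 0 + -1.6 + -4 = -8

-8


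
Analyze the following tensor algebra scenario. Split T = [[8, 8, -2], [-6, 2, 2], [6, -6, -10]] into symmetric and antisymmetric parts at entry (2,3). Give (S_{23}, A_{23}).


T_{23} = 2
T_{32} = -6
S_{23} = (2 + -6)/2 = -4/2 = -2
A_{23} = (2 - -6)/2 = 8/2 = 4
Check: S + A = -2 + 4 = 2 = T_{23}.

(-2, 4)


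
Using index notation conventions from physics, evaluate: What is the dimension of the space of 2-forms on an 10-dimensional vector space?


The dimension of the space of p-forms on an n-dimensional space is C(n, p).
n = 10, p = 2
C(10, 2) = 10! / (2! * 8!) = 45

45


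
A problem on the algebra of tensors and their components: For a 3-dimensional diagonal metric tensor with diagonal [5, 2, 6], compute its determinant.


For a diagonal metric, the determinant is the product of diagonal entries.
Diagonal entries: 5, 2, 6
det(g) = 5 * 2 * 6 = 60

60


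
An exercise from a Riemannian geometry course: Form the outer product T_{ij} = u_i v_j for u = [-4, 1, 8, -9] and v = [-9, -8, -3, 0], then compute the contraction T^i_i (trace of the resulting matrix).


The outer product gives T_{ij} = u_i v_j.
The trace (contraction) is Tr(T) = sum_i T_{ii} = sum_i u_i v_i.
Diagonal entries:
T_{11} = u_1 * v_1 = -4 * -9 = 36
T_{22} = u_2 * v_2 = 1 * -8 = -8
T_{33} = u_3 * v_3 = 8 * -3 = -24
T_{44} = u_4 * v_4 = -9 * 0 = 0
Tr(T) = 36 + -8 + -24 + 0 = 4

4


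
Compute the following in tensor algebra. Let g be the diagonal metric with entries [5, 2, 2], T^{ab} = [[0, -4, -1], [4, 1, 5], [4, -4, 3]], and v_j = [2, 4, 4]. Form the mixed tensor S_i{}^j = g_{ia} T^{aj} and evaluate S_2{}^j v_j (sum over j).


Step 1: lower the first index. For a diagonal metric, g_{ia} T^{aj} = g_{ii} T^{ij} (no sum on i).
g_{22} = 2
S_2{}^1 = 2 * T^{21} = 2 * 4 = 8
S_2{}^2 = 2 * T^{22} = 2 * 1 = 2
S_2{}^3 = 2 * T^{23} = 2 * 5 = 10
Step 2: contract S_2{}^j with v_j.
S_2{}^1 * v_1 = 8 * 2 = 16
S_2{}^2 * v_2 = 2 * 4 = 8
S_2{}^3 * v_3 = 10 * 4 = 40
Result = 16 + 8 + 40 = 64

64


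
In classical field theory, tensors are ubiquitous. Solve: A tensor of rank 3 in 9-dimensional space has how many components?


The number of components of a rank-r tensor in d dimensions is d^r.
Here d = 9 and r = 3.
9^3 = 729

729


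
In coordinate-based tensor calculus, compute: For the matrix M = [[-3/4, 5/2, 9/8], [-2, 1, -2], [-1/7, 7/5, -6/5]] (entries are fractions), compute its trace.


The trace is the sum of diagonal entries.
Diagonal: M[1,1] = -3/4, M[2,2] = 1, M[3,3] = -6/5
Tr(M) = -3/4 + 1 + -6/5
Computing step by step:
After adding M[1,1]: -3/4
After adding M[2,2]: 1/4
After adding M[3,3]: -19/20
Tr(M) = -19/20

-19/20


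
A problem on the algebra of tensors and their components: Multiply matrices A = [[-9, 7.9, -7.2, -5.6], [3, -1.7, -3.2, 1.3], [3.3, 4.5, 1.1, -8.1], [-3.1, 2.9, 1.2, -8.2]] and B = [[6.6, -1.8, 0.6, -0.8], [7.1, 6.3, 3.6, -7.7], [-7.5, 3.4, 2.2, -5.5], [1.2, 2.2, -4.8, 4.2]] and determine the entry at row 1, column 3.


(AB)_{ij} = sum_k A_{ik} B_{kj}.
For i=1, j=3:
A_{11} * B_{13} = -9 * 0.6 = -5.4
A_{12} * B_{23} = 7.9 * 3.6 = 28.44
A_{13} * B_{33} = -7.2 * 2.2 = -15.84
A_{14} * B_{43} = -5.6 * -4.8 = 26.88
Sum = -5.4 + 28.44 + -15.84 + 26.88 = 34.08

34.08


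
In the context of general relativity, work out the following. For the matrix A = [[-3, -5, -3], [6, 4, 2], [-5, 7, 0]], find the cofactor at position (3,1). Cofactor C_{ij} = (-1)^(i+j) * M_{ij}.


To find cofactor C_{31}, delete row 3 and column 1.
The resulting 2x2 submatrix is: [[-5, -3], [4, 2]]
Minor M_{31} = -5*2 - -3*4
  = -10 - -12 = 2
Sign = (-1)^(3+1) = (-1)^4 = 1
Cofactor C_{31} = 1 * 2 = 2

2


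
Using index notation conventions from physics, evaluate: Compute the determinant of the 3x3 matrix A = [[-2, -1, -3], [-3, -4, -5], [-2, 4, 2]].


Expanding along the first row, det(A) = a11*M_11 - a12*M_12 + a13*M_13, where M_1j is the (1,j) minor.
Minor M_11 = -4*2 - -5*4 = 12
Minor M_12 = -3*2 - -5*-2 = -16
Minor M_13 = -3*4 - -4*-2 = -20
det = -2*(12) - -1*(-16) + -3*(-20)
    = -24 - 16 + 60
    = 20

20


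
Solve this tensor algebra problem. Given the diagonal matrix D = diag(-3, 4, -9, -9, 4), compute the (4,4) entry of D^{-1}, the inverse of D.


For a diagonal matrix, the inverse has entries (D^{-1})_{ii} = 1/d_{ii}.
The diagonal entries are: d_{11} = -3, d_{22} = 4, d_{33} = -9, d_{44} = -9, d_{55} = 4
We need (D^{-1})_{44} = 1/d_{44} = 1/-9 = -1/9

-1/9


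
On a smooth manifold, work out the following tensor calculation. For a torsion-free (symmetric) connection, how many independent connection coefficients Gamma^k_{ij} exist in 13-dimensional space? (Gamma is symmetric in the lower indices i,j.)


Christoffel symbols Gamma^k_{ij} are symmetric in i,j, so there are d * d(d+1)/2 independent symbols.
d = 13
d(d+1)/2 = 13 * 14 / 2 = 91
Total = 13 * 91 = 1183

1183


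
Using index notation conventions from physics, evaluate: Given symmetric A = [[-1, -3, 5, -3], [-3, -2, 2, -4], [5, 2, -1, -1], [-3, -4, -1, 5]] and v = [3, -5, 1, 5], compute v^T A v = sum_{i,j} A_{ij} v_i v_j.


First compute Av:
(Av)_1 = -1*3 + -3*-5 + 5*1 + -3*5 = 2
(Av)_2 = -3*3 + -2*-5 + 2*1 + -4*5 = -17
(Av)_3 = 5*3 + 2*-5 + -1*1 + -1*5 = -1
(Av)_4 = -3*3 + -4*-5 + -1*1 + 5*5 = 35
Av = [2, -17, -1, 35]
Then v^T (Av) = 3*2 + -5*-17 + 1*-1 + 5*35
= 6 + 85 + -1 + 175 = 265

265


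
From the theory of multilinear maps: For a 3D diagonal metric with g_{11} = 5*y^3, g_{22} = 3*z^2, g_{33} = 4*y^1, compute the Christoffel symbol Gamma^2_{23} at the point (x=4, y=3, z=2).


For a diagonal metric, Gamma^k_{ij} = (1/2) g^{kk} (dg_{ik}/dx_j + dg_{jk}/dx_i - dg_{ij}/dx_k).
The metric is diagonal, so g_{ab} = 0 for a != b.
At the given point: g_{11} = 135, g_{22} = 12, g_{33} = 12
g^{22} = 1/12
dg_{22}/dx_3 = dg_{22}/dx_3 = 12
dg_{32}/dx_2 = 0 (off-diagonal)
dg_{23}/dx_2 = 0 (off-diagonal)
Numerator = 12 + 0 - 0 = 12
Gamma^2_{23} = 12 / (2 * 12) = 1/2

1/2


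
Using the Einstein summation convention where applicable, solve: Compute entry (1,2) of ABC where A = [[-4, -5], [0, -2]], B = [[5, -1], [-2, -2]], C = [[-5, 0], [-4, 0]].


(ABC)_{12} = sum_m (AB)_{1m} C_{m2}. First compute row 1 of AB.
(AB)_{11} = -4*5 + -5*-2 = -10
(AB)_{12} = -4*-1 + -5*-2 = 14
Now contract with column 2 of C:
(AB)_{11} * C_{12} = -10 * 0 = 0
(AB)_{12} * C_{22} = 14 * 0 = 0
(ABC)_{12} = 0 + 0 = 0

0


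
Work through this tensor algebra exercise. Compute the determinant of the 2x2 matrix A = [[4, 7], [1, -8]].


For a 2x2 matrix [[a, b], [c, d]], det = a*d - b*c.
a = 4, b = 7, c = 1, d = -8
a*d = 4 * -8 = -32
b*c = 7 * 1 = 7
det = -32 - 7 = -39

-39


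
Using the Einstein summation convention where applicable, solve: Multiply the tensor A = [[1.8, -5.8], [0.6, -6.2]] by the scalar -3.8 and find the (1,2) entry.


Scalar multiplication: (cA)_{ij} = c * A_{ij}.
c = -3.8
A_{12} = -5.8
(cA)_{12} = -3.8 * -5.8 = 22.04

22.04


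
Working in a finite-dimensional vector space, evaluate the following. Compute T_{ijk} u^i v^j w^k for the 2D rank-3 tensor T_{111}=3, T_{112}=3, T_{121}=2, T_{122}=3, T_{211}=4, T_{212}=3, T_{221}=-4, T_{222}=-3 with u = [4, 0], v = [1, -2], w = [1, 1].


S = sum over i,j,k of T_{ijk} u_i v_j w_k. Expanding all 8 terms:
T_{111}*u_1*v_1*w_1 = 3*4*1*1 = 12  (running total: 12)
T_{112}*u_1*v_1*w_2 = 3*4*1*1 = 12  (running total: 24)
T_{121}*u_1*v_2*w_1 = 2*4*-2*1 = -16  (running total: 8)
T_{122}*u_1*v_2*w_2 = 3*4*-2*1 = -24  (running total: -16)
T_{211}*u_2*v_1*w_1 = 4*0*1*1 = 0  (running total: -16)
T_{212}*u_2*v_1*w_2 = 3*0*1*1 = 0  (running total: -16)
T_{221}*u_2*v_2*w_1 = -4*0*-2*1 = 0  (running total: -16)
T_{222}*u_2*v_2*w_2 = -3*0*-2*1 = 0  (running total: -16)
S = -16

-16


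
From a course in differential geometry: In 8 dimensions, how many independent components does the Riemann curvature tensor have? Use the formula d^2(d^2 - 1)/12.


The Riemann tensor in d dimensions has d^2(d^2 - 1)/12 independent components.
d = 8, so d^2 = 64
d^2 - 1 = 63
d^2(d^2 - 1) = 64 * 63 = 4032
Divide by 12: 4032 / 12 = 336

336


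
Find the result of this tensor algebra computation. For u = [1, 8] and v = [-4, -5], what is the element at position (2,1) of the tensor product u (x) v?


The outer product entry T_{ij} = u_i * v_j.
We need i=2, j=1.
u_2 = 8, v_1 = -4
T_{2,1} = 8 * -4 = -32

-32


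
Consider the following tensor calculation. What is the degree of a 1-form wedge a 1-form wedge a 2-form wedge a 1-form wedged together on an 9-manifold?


The degree of a wedge product is the sum of the degrees of the individual forms.
Degrees: 1, 1, 2, 1
Total degree = 1 + 1 + 2 + 1 = 5

5


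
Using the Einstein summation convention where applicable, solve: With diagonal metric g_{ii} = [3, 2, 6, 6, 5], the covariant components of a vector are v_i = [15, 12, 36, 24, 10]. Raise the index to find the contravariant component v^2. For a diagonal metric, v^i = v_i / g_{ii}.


To raise an index with a diagonal metric: v^i = v_i / g_{ii}.
For index 2: v_2 = 12, g_{22} = 2
v^2 = 12 / 2 = 6

6


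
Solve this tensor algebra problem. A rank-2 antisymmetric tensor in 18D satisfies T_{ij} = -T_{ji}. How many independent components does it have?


An antisymmetric rank-2 tensor satisfies A_{ij} = -A_{ji}, so diagonal entries are zero.
The independent components are the upper-triangular entries: C(n, 2) = n(n-1)/2.
n = 18
C(18, 2) = 18 * 17 / 2 = 306 / 2 = 153

153


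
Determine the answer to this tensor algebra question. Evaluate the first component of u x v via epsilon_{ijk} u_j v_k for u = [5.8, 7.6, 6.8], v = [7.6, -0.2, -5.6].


(u x v)_1 = sum_{j,k} epsilon_{1jk} u_j v_k. Only permutations of (1,2,3) contribute; the two non-zero terms are:
eps_{123} u_2 v_3 = 1 * 7.6 * -5.6 = -42.56
eps_{132} u_3 v_2 = -1 * 6.8 * -0.2 = 1.36
(u x v)_1 = -41.2

-41.2


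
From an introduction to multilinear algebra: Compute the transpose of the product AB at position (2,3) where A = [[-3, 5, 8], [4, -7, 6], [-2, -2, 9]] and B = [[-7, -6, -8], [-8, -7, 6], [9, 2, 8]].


(AB)^T_{ij} = (AB)_{ji} = sum_k A_{jk} B_{ki}.
For i=2, j=3 we need (AB)_{32}:
A_{31} * B_{12} = -2 * -6 = 12
A_{32} * B_{22} = -2 * -7 = 14
A_{33} * B_{32} = 9 * 2 = 18
Sum = 12 + 14 + 18 = 44

44


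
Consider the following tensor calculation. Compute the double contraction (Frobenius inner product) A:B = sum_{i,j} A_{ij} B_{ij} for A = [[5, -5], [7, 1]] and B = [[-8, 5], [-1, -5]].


A:B = sum over all i,j of A_{ij} * B_{ij}.
Row 1: 5*-8=-40, -5*5=-25 => row sum = -65
Row 2: 7*-1=-7, 1*-5=-5 => row sum = -12
Total = -65 + -12 = -77

-77


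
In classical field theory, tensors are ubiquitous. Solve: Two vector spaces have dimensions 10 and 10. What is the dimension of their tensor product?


The dimension of a tensor product is the product of dimensions.
dim(V) = 10, dim(W) = 10
dim(V (x) W) = 10 * 10 = 100

100


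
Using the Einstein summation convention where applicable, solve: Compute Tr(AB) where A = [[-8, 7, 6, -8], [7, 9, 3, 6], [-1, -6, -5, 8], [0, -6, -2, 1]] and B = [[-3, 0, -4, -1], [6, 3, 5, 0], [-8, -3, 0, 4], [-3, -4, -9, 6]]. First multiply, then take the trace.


Tr(AB) = sum_i (AB)_{ii} where (AB)_{ii} = sum_k A_{ik} B_{ki}.
(AB)_{11} = -8*-3 + 7*6 + 6*-8 + -8*-3 = 42
(AB)_{22} = 7*0 + 9*3 + 3*-3 + 6*-4 = -6
(AB)_{33} = -1*-4 + -6*5 + -5*0 + 8*-9 = -98
(AB)_{44} = 0*-1 + -6*0 + -2*4 + 1*6 = -2
Tr(AB) = 42 + -6 + -98 + -2 = -64

-64


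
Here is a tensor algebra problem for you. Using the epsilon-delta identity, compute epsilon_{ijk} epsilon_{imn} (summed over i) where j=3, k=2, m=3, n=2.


Using the identity: epsilon_{ijk} epsilon_{imn} = delta_{jm} delta_{kn} - delta_{jn} delta_{km}.
delta_{33} = 1
delta_{22} = 1
delta_{32} = 0
delta_{23} = 0
Result = 1 * 1 - 0 * 0 = 1 - 0 = 1

1


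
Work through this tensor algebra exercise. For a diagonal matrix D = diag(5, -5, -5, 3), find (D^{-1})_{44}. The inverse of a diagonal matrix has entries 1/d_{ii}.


For a diagonal matrix, the inverse has entries (D^{-1})_{ii} = 1/d_{ii}.
The diagonal entries are: d_{11} = 5, d_{22} = -5, d_{33} = -5, d_{44} = 3
We need (D^{-1})_{44} = 1/d_{44} = 1/3 = 1/3

1/3


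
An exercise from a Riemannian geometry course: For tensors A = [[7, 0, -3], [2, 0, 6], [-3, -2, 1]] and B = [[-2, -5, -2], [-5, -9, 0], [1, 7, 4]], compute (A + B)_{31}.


Tensor addition is component-wise: (A + B)_{ij} = A_{ij} + B_{ij}.
A_{31} = -3
B_{31} = 1
(A + B)_{31} = -3 + 1 = -2

-2


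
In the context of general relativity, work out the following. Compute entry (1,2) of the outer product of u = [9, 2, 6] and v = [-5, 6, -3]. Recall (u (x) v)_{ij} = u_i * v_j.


The outer product entry T_{ij} = u_i * v_j.
We need i=1, j=2.
u_1 = 9, v_2 = 6
T_{1,2} = 9 * 6 = 54

54


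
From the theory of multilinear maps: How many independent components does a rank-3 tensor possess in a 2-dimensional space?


The number of components of a rank-r tensor in d dimensions is d^r.
Here d = 2 and r = 3.
2^3 = 8

8


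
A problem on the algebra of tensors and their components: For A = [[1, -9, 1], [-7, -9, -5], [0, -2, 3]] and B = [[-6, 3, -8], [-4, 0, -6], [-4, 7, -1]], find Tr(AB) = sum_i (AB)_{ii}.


Tr(AB) = sum_i (AB)_{ii} where (AB)_{ii} = sum_k A_{ik} B_{ki}.
(AB)_{11} = 1*-6 + -9*-4 + 1*-4 = 26
(AB)_{22} = -7*3 + -9*0 + -5*7 = -56
(AB)_{33} = 0*-8 + -2*-6 + 3*-1 = 9
Tr(AB) = 26 + -56 + 9 = -21

-21


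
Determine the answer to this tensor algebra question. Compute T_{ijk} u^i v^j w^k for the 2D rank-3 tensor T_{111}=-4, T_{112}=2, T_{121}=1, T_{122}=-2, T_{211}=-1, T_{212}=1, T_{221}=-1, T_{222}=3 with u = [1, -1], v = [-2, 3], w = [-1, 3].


S = sum over i,j,k of T_{ijk} u_i v_j w_k. Expanding all 8 terms:
T_{111}*u_1*v_1*w_1 = -4*1*-2*-1 = -8  (running total: -8)
T_{112}*u_1*v_1*w_2 = 2*1*-2*3 = -12  (running total: -20)
T_{121}*u_1*v_2*w_1 = 1*1*3*-1 = -3  (running total: -23)
T_{122}*u_1*v_2*w_2 = -2*1*3*3 = -18  (running total: -41)
T_{211}*u_2*v_1*w_1 = -1*-1*-2*-1 = 2  (running total: -39)
T_{212}*u_2*v_1*w_2 = 1*-1*-2*3 = 6  (running total: -33)
T_{221}*u_2*v_2*w_1 = -1*-1*3*-1 = -3  (running total: -36)
T_{222}*u_2*v_2*w_2 = 3*-1*3*3 = -27  (running total: -63)
S = -63

-63


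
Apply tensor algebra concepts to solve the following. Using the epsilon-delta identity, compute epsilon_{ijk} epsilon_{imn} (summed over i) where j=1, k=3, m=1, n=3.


Using the identity: epsilon_{ijk} epsilon_{imn} = delta_{jm} delta_{kn} - delta_{jn} delta_{km}.
delta_{11} = 1
delta_{33} = 1
delta_{13} = 0
delta_{31} = 0
Result = 1 * 1 - 0 * 0 = 1 - 0 = 1

1


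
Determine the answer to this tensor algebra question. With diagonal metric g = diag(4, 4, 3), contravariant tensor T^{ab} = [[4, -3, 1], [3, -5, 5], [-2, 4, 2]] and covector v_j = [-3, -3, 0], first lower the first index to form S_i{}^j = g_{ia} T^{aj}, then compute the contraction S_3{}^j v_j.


Step 1: lower the first index. For a diagonal metric, g_{ia} T^{aj} = g_{ii} T^{ij} (no sum on i).
g_{33} = 3
S_3{}^1 = 3 * T^{31} = 3 * -2 = -6
S_3{}^2 = 3 * T^{32} = 3 * 4 = 12
S_3{}^3 = 3 * T^{33} = 3 * 2 = 6
Step 2: contract S_3{}^j with v_j.
S_3{}^1 * v_1 = -6 * -3 = 18
S_3{}^2 * v_2 = 12 * -3 = -36
S_3{}^3 * v_3 = 6 * 0 = 0
Result = 18 + -36 + 0 = -18

-18


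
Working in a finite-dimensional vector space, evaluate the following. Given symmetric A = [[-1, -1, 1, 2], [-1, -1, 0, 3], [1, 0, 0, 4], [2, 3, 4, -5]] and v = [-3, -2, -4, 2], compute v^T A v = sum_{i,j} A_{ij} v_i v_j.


First compute Av:
(Av)_1 = -1*-3 + -1*-2 + 1*-4 + 2*2 = 5
(Av)_2 = -1*-3 + -1*-2 + 0*-4 + 3*2 = 11
(Av)_3 = 1*-3 + 0*-2 + 0*-4 + 4*2 = 5
(Av)_4 = 2*-3 + 3*-2 + 4*-4 + -5*2 = -38
Av = [5, 11, 5, -38]
Then v^T (Av) = -3*5 + -2*11 + -4*5 + 2*-38
= -15 + -22 + -20 + -76 = -133

-133


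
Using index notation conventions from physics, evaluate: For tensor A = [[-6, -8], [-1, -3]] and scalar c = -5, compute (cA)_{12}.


Scalar multiplication: (cA)_{ij} = c * A_{ij}.
c = -5
A_{12} = -8
(cA)_{12} = -5 * -8 = 40

40


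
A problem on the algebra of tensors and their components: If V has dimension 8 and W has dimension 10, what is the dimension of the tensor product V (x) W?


The dimension of a tensor product is the product of dimensions.
dim(V) = 8, dim(W) = 10
dim(V (x) W) = 8 * 10 = 80

80


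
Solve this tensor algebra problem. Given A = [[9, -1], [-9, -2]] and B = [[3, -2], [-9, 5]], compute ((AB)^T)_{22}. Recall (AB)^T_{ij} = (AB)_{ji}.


(AB)^T_{ij} = (AB)_{ji} = sum_k A_{jk} B_{ki}.
For i=2, j=2 we need (AB)_{22}:
A_{21} * B_{12} = -9 * -2 = 18
A_{22} * B_{22} = -2 * 5 = -10
Sum = 18 + -10 = 8

8


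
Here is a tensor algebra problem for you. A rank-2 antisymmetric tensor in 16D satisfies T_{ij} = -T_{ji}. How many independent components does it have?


An antisymmetric rank-2 tensor satisfies A_{ij} = -A_{ji}, so diagonal entries are zero.
The independent components are the upper-triangular entries: C(n, 2) = n(n-1)/2.
n = 16
C(16, 2) = 16 * 15 / 2 = 240 / 2 = 120

120


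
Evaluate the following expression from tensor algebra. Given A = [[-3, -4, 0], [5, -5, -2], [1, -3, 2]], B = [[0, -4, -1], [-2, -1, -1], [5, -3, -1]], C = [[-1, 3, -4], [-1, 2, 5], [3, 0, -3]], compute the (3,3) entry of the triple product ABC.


(ABC)_{33} = sum_m (AB)_{3m} C_{m3}. First compute row 3 of AB.
(AB)_{31} = 1*0 + -3*-2 + 2*5 = 16
(AB)_{32} = 1*-4 + -3*-1 + 2*-3 = -7
(AB)_{33} = 1*-1 + -3*-1 + 2*-1 = 0
Now contract with column 3 of C:
(AB)_{31} * C_{13} = 16 * -4 = -64
(AB)_{32} * C_{23} = -7 * 5 = -35
(AB)_{33} * C_{33} = 0 * -3 = 0
(ABC)_{33} = -64 + -35 + 0 = -99

-99


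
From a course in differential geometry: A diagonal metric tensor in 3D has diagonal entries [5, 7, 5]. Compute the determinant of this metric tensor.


For a diagonal metric, the determinant is the product of diagonal entries.
Diagonal entries: 5, 7, 5
det(g) = 5 * 7 * 5 = 175

175


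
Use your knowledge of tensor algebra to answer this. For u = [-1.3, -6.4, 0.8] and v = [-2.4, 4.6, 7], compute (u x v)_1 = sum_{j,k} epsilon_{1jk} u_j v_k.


(u x v)_1 = sum_{j,k} epsilon_{1jk} u_j v_k. Only permutations of (1,2,3) contribute; the two non-zero terms are:
eps_{123} u_2 v_3 = 1 * -6.4 * 7 = -44.8
eps_{132} u_3 v_2 = -1 * 0.8 * 4.6 = -3.68
(u x v)_1 = -48.48

-48.48


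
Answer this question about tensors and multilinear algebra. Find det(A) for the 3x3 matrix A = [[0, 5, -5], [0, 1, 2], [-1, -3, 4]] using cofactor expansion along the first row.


Expanding along the first row, det(A) = a11*M_11 - a12*M_12 + a13*M_13, where M_1j is the (1,j) minor.
Minor M_11 = 1*4 - 2*-3 = 10
Minor M_12 = 0*4 - 2*-1 = 2
Minor M_13 = 0*-3 - 1*-1 = 1
det = 0*(10) - 5*(2) + -5*(1)
    = 0 - 10 + -5
    = -15

-15


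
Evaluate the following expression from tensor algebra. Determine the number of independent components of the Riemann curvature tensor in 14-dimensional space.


The Riemann tensor in d dimensions has d^2(d^2 - 1)/12 independent components.
d = 14, so d^2 = 196
d^2 - 1 = 195
d^2(d^2 - 1) = 196 * 195 = 38220
Divide by 12: 38220 / 12 = 3185

3185


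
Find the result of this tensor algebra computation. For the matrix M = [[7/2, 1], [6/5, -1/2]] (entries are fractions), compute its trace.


The trace is the sum of diagonal entries.
Diagonal: M[1,1] = 7/2, M[2,2] = -1/2
Tr(M) = 7/2 + -1/2
Computing step by step:
After adding M[1,1]: 7/2
After adding M[2,2]: 3
Tr(M) = 3

3


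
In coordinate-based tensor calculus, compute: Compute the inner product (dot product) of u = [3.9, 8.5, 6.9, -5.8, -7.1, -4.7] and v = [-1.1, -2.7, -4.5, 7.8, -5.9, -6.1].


The inner product u . v = sum of u_i * v_i.
Term-by-term: 3.9 * -1.1, 8.5 * -2.7, 6.9 * -4.5, -5.8 * 7.8, -7.1 * -5.9, -4.7 * -6.1
Products: -4.29, -22.95, -31.05, -45.24, 41.89, 28.67
Sum = -4.29 + -22.95 + -31.05 + -45.24 + 41.89 + 28.67 = -32.97

-32.97


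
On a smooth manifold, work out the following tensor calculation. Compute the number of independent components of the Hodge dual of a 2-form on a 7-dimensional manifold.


The Hodge dual of a p-form on an n-dimensional manifold is an (n-p)-form.
n = 7, p = 2, so dual degree = 7 - 2 = 5
The number of components is C(n, n-p) = C(7, 5) = 21

21


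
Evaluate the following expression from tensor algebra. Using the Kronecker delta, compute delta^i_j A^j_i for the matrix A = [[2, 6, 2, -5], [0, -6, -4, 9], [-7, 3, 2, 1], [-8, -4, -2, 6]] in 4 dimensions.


The contraction (trace) of a rank-2 tensor is the sum of its diagonal elements.
Diagonal entries: A[1,1] = 2, A[2,2] = -6, A[3,3] = 2, A[4,4] = 6
Tr(A) = 2 + -6 + 2 + 6 = 4

4


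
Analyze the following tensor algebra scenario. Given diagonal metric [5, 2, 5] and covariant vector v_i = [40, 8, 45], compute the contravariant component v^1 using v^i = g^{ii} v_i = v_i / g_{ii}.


To raise an index with a diagonal metric: v^i = v_i / g_{ii}.
For index 1: v_1 = 40, g_{11} = 5
v^1 = 40 / 5 = 8

8


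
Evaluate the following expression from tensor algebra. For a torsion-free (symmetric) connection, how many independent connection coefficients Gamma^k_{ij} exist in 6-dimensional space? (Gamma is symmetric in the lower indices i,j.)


Christoffel symbols Gamma^k_{ij} are symmetric in i,j, so there are d * d(d+1)/2 independent symbols.
d = 6
d(d+1)/2 = 6 * 7 / 2 = 21
Total = 6 * 21 = 126

126


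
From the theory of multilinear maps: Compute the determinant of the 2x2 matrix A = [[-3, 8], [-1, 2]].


For a 2x2 matrix [[a, b], [c, d]], det = a*d - b*c.
a = -3, b = 8, c = -1, d = 2
a*d = -3 * 2 = -6
b*c = 8 * -1 = -8
det = -6 - -8 = 2

2


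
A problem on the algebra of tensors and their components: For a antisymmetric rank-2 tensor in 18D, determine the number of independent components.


A antisymmetric rank-2 tensor in d dimensions has d(d-1)/2 independent components.
d = 18
d(d-1)/2 = 18 * 17 / 2 = 306 / 2 = 153

153


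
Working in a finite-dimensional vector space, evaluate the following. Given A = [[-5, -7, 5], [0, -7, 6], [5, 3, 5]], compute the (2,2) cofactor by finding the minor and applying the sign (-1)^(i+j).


To find cofactor C_{22}, delete row 2 and column 2.
The resulting 2x2 submatrix is: [[-5, 5], [5, 5]]
Minor M_{22} = -5*5 - 5*5
  = -25 - 25 = -50
Sign = (-1)^(2+2) = (-1)^4 = 1
Cofactor C_{22} = 1 * -50 = -50

-50


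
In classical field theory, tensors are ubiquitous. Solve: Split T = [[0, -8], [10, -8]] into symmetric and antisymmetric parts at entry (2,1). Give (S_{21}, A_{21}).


T_{21} = 10
T_{12} = -8
S_{21} = (10 + -8)/2 = 2/2 = 1
A_{21} = (10 - -8)/2 = 18/2 = 9
Check: S + A = 1 + 9 = 10 = T_{21}.

(1, 9)


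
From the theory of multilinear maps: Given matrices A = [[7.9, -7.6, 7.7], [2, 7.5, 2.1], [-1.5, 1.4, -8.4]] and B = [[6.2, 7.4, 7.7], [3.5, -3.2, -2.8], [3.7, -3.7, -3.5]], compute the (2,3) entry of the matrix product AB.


(AB)_{ij} = sum_k A_{ik} B_{kj}.
For i=2, j=3:
A_{21} * B_{13} = 2 * 7.7 = 15.4
A_{22} * B_{23} = 7.5 * -2.8 = -21
A_{23} * B_{33} = 2.1 * -3.5 = -7.35
Sum = 15.4 + -21 + -7.35 = -12.95

-12.95


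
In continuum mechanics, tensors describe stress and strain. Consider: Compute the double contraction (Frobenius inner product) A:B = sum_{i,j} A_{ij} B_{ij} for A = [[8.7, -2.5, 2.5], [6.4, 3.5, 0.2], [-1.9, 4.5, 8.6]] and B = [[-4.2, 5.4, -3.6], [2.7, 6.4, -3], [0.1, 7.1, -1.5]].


A:B = sum over all i,j of A_{ij} * B_{ij}.
Row 1: 8.7*-4.2=-36.54, -2.5*5.4=-13.5, 2.5*-3.6=-9 => row sum = -59.04
Row 2: 6.4*2.7=17.28, 3.5*6.4=22.4, 0.2*-3=-0.6 => row sum = 39.08
Row 3: -1.9*0.1=-0.19, 4.5*7.1=31.95, 8.6*-1.5=-12.9 => row sum = 18.86
Total = -59.04 + 39.08 + 18.86 = -1.1

-1.1
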